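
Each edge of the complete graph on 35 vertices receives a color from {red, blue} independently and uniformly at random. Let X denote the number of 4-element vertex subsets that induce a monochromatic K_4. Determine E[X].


Let X = Σ_S X_S over the C(35, 4) = 52360 subsets S of size 4, where X_S = 1 if the K_4 on S is monochromatic.
For a fixed S, the K_4 on S has C(4, 2) = 6 edges. P[all 6 edges red] = (1/2)^6, and likewise for blue, so P[monochromatic] = 2·(1/2)^6 = 2^{1 − 6} = 1/32.
By linearity: E[X] = C(35, 4) · 2^{1 − 6} = 52360 · 1/32 = 6545/4.
Numerically: E[X] ≈ 1636.2500.

E[X] = C(35,4)·2^(1−C(4,2)) = 6545/4 ≈ 1636.2500.


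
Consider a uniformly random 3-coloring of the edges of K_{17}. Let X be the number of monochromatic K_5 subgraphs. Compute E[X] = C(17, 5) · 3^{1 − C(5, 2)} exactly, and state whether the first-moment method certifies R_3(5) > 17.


E[X] = C(17, 5) · 3^{1 − 10} = 6188 · 3^{−9} = 6188/19683.
As a reduced fraction: E[X] = 6188/19683 ≈ 0.31438.
Is E[X] < 1? YES.
Since E[X] < 1, there exists a 3-coloring of K_{17} with no monochromatic K_5; hence R_3(5) > 17.

E[X] = 6188/19683 ≈ 0.31438; E[X] < 1, so R_3(5) > 17.


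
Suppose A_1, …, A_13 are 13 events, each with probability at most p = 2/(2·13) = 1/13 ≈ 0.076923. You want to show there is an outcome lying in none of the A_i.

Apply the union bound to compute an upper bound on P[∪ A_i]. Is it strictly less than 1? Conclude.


Union bound: P[∪_{i=1}^{13} A_i] ≤ Σ_i P[A_i] ≤ 13·p = 13·(1/13) = 1.
Numerically: 1 ≈ 1.000000.
Is 1 < 1? NO.
Since the bound 1 is ≥ 1, the union bound is uninformative here; it does NOT by itself certify existence.

13·p = 1 ≈ 1.000000; existence NOT certified by the union bound.


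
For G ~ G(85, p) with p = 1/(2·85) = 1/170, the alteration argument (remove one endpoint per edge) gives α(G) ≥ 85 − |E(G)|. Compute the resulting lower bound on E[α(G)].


E[|E(G)|] = C(85, 2)·p = 3570 · (1/170) = 21.
E[α(G)] ≥ n − E[|E(G)|] = 85 − 21 = 64.
Numerically: ≈ 64.000000.
(This is only a lower bound; the true E[α(G)] may be larger.)

E[α(G)] ≥ 64 ≈ 64.000000.


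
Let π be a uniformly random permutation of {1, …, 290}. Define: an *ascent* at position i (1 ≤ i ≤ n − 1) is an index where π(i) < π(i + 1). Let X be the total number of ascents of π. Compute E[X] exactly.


Write X = Σ X_I over i = 1, …, 289, with X_I the indicator of one ascent.
There are 289 indicators.
For each fixed i, the pair (π(i), π(i+1)) is a uniformly random ordered pair of distinct values from {1, …, 290}; by symmetry P[π(i) < π(i+1)] = 1/2.
By linearity: E[X] = 289 · (1/2) = (290 − 1) · (1/2) = 289/2 ≈ 144.50000.

E[X] = 289/2 = 144.50000.


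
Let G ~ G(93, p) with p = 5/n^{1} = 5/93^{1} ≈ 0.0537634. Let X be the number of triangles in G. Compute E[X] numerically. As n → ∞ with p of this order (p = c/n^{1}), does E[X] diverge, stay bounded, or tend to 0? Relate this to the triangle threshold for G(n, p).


Number of potential triangles: C(93, 3) = 129766.
Each occurs with probability p³ ≈ (0.0537634)³ ≈ 1.55403633e-04.
By linearity: E[X] = C(93, 3)·p³ ≈ 129766 · 1.55403633e-04 ≈ 20.166108.
Here α = 1, so p = 5/n is exactly at the triangle threshold p ~ 1/n. Asymptotically E[X] → c³/6 = 5³/6 = 125/6 ≈ 20.833333, a bounded constant. In this regime the triangle count is asymptotically Poisson(c³/6).

E[X] ≈ 20.166108; in regime p = Θ(1/n^{1}) E[X] stays bounded (at the triangle threshold p ~ 1/n).


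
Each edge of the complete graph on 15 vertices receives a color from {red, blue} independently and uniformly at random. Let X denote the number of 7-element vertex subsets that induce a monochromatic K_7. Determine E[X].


Let X = Σ_S X_S over the C(15, 7) = 6435 subsets S of size 7, where X_S = 1 if the K_7 on S is monochromatic.
For a fixed S, the K_7 on S has C(7, 2) = 21 edges. P[all 21 edges red] = (1/2)^21, and likewise for blue, so P[monochromatic] = 2·(1/2)^21 = 2^{1 − 21} = 1/1048576.
Summing: E[X] = C(15, 7) · 2^{1 − 21} = 6435 · 1/1048576 = 6435/1048576.
Numerically: E[X] ≈ 0.006137.

E[X] = C(15,7)·2^(1−C(7,2)) = 6435/1048576 ≈ 0.006137.


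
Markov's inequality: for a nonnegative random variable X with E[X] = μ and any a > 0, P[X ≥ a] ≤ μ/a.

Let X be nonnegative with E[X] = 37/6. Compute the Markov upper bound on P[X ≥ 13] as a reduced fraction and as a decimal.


μ = E[X] = 37/6, a = 13.
Markov: P[X ≥ 13] ≤ μ/a = (37/6)/13 = 37/78.
Numerically: ≈ 0.474.
(Since a = 13 > μ = 6.167, the bound 37/78 is < 1 and informative.)

P[X ≥ 13] ≤ 37/78 ≈ 0.474.


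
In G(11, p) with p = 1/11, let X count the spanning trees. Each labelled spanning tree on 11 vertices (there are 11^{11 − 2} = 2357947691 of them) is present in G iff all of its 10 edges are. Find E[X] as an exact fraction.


K_11 has 11^{11 − 2} = 2357947691 labelled spanning trees.
For each such spanning tree H, let X_H = 1 if all 10 edges of H are present in G. Then P[X_H = 1] = p^{10} = (1/11)^{10} = 1/25937424601.
By linearity of expectation: E[X] = Σ_H E[X_H] = 2357947691 · p^{10} = 2357947691 · 1/25937424601 = 1/11.
Numerically: E[X] ≈ 0.0909091.

E[X] = 2357947691 · (1/11)^{10} = 1/11 ≈ 0.0909091.


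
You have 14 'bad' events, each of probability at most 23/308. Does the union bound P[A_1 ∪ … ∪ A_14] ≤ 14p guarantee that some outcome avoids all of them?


Union bound: P[∪_{i=1}^{14} A_i] ≤ Σ_i P[A_i] ≤ 14·p = 14·(23/308) = 23/22.
Numerically: 23/22 ≈ 1.045.
Is 23/22 < 1? NO.
Since the bound 23/22 is ≥ 1, the union bound is uninformative here; it does NOT by itself certify existence.

14·p = 23/22 ≈ 1.045; existence NOT certified by the union bound.


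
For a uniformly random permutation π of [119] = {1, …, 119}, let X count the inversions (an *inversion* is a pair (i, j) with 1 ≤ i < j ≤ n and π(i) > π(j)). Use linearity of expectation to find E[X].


Write X = Σ X_I over the C(119, 2) = 7021 pairs i < j, with X_I the indicator of one inversion.
There are 7021 indicators.
For each fixed pair i < j, the values π(i) and π(j) are two distinct elements of {1, …, 119} in uniformly random order; by symmetry P[π(i) > π(j)] = 1/2.
By linearity: E[X] = 7021 · (1/2) = C(119, 2) · (1/2) = 7021/2 = 7021/2 ≈ 3510.500.

E[X] = 7021/2 = 3510.500.


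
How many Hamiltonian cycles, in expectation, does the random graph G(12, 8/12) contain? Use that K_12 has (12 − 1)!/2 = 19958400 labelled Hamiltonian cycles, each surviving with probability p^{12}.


K_12 has (12 − 1)!/2 = 19958400 labelled Hamiltonian cycles.
For each such Hamiltonian cycle H, let X_H = 1 if all 12 edges of H are present in G. Then P[X_H = 1] = p^{12} = (2/3)^{12} = 4096/531441.
Summing the indicators: E[X] = Σ_H E[X_H] = 19958400 · p^{12} = 19958400 · 4096/531441 = 1009254400/6561.
Numerically: E[X] ≈ 1.54e+05.

E[X] = 19958400 · (2/3)^{12} = 1009254400/6561 ≈ 1.54e+05.


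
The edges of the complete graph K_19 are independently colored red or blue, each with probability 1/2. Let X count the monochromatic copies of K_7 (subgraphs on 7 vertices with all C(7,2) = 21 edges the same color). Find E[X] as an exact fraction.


Let X = Σ_S X_S over the C(19, 7) = 50388 subsets S of size 7, where X_S = 1 if the K_7 on S is monochromatic.
For a fixed S, the K_7 on S has C(7, 2) = 21 edges. P[all 21 edges red] = (1/2)^21, and likewise for blue, so P[monochromatic] = 2·(1/2)^21 = 2^{1 − 21} = 1/1048576.
Summing: E[X] = C(19, 7) · 2^{1 − 21} = 50388 · 1/1048576 = 12597/262144.
Numerically: E[X] ≈ 0.048.

E[X] = C(19,7)·2^(1−C(7,2)) = 12597/262144 ≈ 0.048.


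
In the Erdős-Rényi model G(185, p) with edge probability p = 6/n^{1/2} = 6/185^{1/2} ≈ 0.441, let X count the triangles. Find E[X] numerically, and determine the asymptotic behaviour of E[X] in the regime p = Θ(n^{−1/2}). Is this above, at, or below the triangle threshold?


Number of potential triangles: C(185, 3) = 1038220.
Each occurs with probability p³ ≈ (0.441)³ ≈ 8.58413e-02.
By linearity: E[X] = C(185, 3)·p³ ≈ 1038220 · 8.58413e-02 ≈ 89122.128.
Since α = 1/2 < 1, p = c/n^{1/2} ≫ 1/n is above the triangle threshold p ~ 1/n. Asymptotically E[X] ~ (c³/6)·n^{3(1−α)} = (6³/6)·n^{1.5} → ∞; triangles are abundant w.h.p.

E[X] ≈ 89122.128; in regime p = Θ(1/n^{1/2}) E[X] diverges (above the triangle threshold p ~ 1/n).


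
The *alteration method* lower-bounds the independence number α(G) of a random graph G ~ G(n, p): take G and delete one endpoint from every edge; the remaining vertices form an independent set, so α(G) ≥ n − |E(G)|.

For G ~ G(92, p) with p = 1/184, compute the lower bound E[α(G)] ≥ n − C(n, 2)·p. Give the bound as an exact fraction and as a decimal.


E[|E(G)|] = C(92, 2)·p = 4186 · (1/184) = 91/4.
E[α(G)] ≥ n − E[|E(G)|] = 92 − 91/4 = 277/4.
Numerically: ≈ 69.250000.
(This is only a lower bound; the true E[α(G)] may be larger.)

E[α(G)] ≥ 277/4 ≈ 69.250000.


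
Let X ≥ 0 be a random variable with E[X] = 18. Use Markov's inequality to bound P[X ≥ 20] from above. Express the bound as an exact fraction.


μ = E[X] = 18, a = 20.
Markov: P[X ≥ 20] ≤ μ/a = (18)/20 = 9/10.
Numerically: ≈ 0.900.
(Since a = 20 > μ = 18.000, the bound 9/10 is < 1 and informative.)

P[X ≥ 20] ≤ 9/10 ≈ 0.900.


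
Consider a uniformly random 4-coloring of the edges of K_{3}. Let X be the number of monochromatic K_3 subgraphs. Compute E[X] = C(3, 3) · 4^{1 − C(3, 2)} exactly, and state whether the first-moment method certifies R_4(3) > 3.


E[X] = C(3, 3) · 4^{1 − 3} = 1 · 4^{−2} = 1/16.
As a reduced fraction: E[X] = 1/16 ≈ 0.06250.
Is E[X] < 1? YES.
Since E[X] < 1, there exists a 4-coloring of K_{3} with no monochromatic K_3; hence R_4(3) > 3.

E[X] = 1/16 ≈ 0.06250; E[X] < 1, so R_4(3) > 3.


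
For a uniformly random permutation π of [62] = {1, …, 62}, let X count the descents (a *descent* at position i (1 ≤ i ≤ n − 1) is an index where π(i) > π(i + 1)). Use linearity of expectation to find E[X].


Write X = Σ X_I over i = 1, …, 61, with X_I the indicator of one descent.
There are 61 indicators.
For each fixed i, the pair (π(i), π(i+1)) is a uniformly random ordered pair of distinct values from {1, …, 62}; by symmetry P[π(i) > π(i+1)] = 1/2.
By linearity: E[X] = 61 · (1/2) = (62 − 1) · (1/2) = 61/2 ≈ 30.50000.

E[X] = 61/2 = 30.50000.


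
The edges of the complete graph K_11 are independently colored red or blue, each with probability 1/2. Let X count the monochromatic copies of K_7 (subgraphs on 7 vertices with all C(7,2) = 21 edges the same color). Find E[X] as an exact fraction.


Let X = Σ_S X_S over the C(11, 7) = 330 subsets S of size 7, where X_S = 1 if the K_7 on S is monochromatic.
For a fixed S, the K_7 on S has C(7, 2) = 21 edges. P[all 21 edges red] = (1/2)^21, and likewise for blue, so P[monochromatic] = 2·(1/2)^21 = 2^{1 − 21} = 1/1048576.
Summing: E[X] = C(11, 7) · 2^{1 − 21} = 330 · 1/1048576 = 165/524288.
Numerically: E[X] ≈ 0.000315.

E[X] = C(11,7)·2^(1−C(7,2)) = 165/524288 ≈ 0.000315.


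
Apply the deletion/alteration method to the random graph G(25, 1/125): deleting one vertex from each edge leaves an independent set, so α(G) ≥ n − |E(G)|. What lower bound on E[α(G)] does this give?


E[|E(G)|] = C(25, 2)·p = 300 · (1/125) = 12/5.
E[α(G)] ≥ n − E[|E(G)|] = 25 − 12/5 = 113/5.
Numerically: ≈ 22.600000.
(This is only a lower bound; the true E[α(G)] may be larger.)

E[α(G)] ≥ 113/5 ≈ 22.600000.


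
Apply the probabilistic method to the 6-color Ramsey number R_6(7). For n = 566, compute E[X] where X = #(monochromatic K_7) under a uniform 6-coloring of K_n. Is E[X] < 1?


E[X] = C(566, 7) · 6^{1 − 21} = 3557206237959440 · 6^{−20} = 3557206237959440/3656158440062976.
As a reduced fraction: E[X] = 222325389872465/228509902503936 ≈ 0.97294.
Is E[X] < 1? YES.
Since E[X] < 1, there exists a 6-coloring of K_{566} with no monochromatic K_7; hence R_6(7) > 566.

E[X] = 222325389872465/228509902503936 ≈ 0.97294; E[X] < 1, so R_6(7) > 566.


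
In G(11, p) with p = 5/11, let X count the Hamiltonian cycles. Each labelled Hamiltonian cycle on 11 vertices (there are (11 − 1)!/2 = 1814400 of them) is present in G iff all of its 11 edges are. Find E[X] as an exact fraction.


K_11 has (11 − 1)!/2 = 1814400 labelled Hamiltonian cycles.
For each such Hamiltonian cycle H, let X_H = 1 if all 11 edges of H are present in G. Then P[X_H = 1] = p^{11} = (5/11)^{11} = 48828125/285311670611.
Summing the indicators: E[X] = Σ_H E[X_H] = 1814400 · p^{11} = 1814400 · 48828125/285311670611 = 88593750000000/285311670611.
Numerically: E[X] ≈ 310.5.

E[X] = 1814400 · (5/11)^{11} = 88593750000000/285311670611 ≈ 310.5.


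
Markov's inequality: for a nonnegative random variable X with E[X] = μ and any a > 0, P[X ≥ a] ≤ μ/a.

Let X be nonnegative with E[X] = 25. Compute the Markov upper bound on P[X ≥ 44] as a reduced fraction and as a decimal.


μ = E[X] = 25, a = 44.
Markov: P[X ≥ 44] ≤ μ/a = (25)/44 = 25/44.
Numerically: ≈ 0.56818.
(Since a = 44 > μ = 25.00000, the bound 25/44 is < 1 and informative.)

P[X ≥ 44] ≤ 25/44 ≈ 0.56818.


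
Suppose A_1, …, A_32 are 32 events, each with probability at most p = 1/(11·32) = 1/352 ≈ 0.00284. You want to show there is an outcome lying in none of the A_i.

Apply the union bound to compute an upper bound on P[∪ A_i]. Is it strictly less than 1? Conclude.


Union bound: P[∪_{i=1}^{32} A_i] ≤ Σ_i P[A_i] ≤ 32·p = 32·(1/352) = 1/11.
Numerically: 1/11 ≈ 0.09091.
Is 1/11 < 1? YES.
Since P[∪ A_i] ≤ 1/11 < 1, the complement has P[∩ A_i^c] ≥ 1 − 1/11 = 10/11 > 0, so some outcome avoids every A_i.

32·p = 1/11 ≈ 0.09091; existence CERTIFIED by the union bound.


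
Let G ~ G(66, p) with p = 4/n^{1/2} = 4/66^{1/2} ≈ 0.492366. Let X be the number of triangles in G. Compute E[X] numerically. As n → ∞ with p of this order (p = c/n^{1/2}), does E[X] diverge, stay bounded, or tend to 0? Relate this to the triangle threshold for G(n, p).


Number of potential triangles: C(66, 3) = 45760.
Each occurs with probability p³ ≈ (0.492366)³ ≈ 1.19361446e-01.
By linearity: E[X] = C(66, 3)·p³ ≈ 45760 · 1.19361446e-01 ≈ 5461.979760.
Since α = 1/2 < 1, p = c/n^{1/2} ≫ 1/n is above the triangle threshold p ~ 1/n. Asymptotically E[X] ~ (c³/6)·n^{3(1−α)} = (4³/6)·n^{1.5} → ∞; triangles are abundant w.h.p.

E[X] ≈ 5461.979760; in regime p = Θ(1/n^{1/2}) E[X] diverges (above the triangle threshold p ~ 1/n).


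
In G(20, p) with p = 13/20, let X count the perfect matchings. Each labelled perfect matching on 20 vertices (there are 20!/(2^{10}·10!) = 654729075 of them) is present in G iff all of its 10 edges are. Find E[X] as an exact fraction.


K_20 has 20!/(2^{10}·10!) = 654729075 labelled perfect matchings.
For each such perfect matching H, let X_H = 1 if all 10 edges of H are present in G. Then P[X_H = 1] = p^{10} = (13/20)^{10} = 137858491849/10240000000000.
By linearity of expectation: E[X] = Σ_H E[X_H] = 654729075 · p^{10} = 654729075 · 137858491849/10240000000000 = 3610398513967632387/409600000000.
Numerically: E[X] ≈ 8.8144e+06.

E[X] = 654729075 · (13/20)^{10} = 3610398513967632387/409600000000 ≈ 8.8144e+06.


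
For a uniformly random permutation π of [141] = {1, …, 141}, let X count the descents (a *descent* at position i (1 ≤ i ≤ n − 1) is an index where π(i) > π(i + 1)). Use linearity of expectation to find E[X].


Write X = Σ X_I over i = 1, …, 140, with X_I the indicator of one descent.
There are 140 indicators.
For each fixed i, the pair (π(i), π(i+1)) is a uniformly random ordered pair of distinct values from {1, …, 141}; by symmetry P[π(i) > π(i+1)] = 1/2.
By linearity: E[X] = 140 · (1/2) = (141 − 1) · (1/2) = 70 ≈ 70.00000.

E[X] = 70 = 70.00000.


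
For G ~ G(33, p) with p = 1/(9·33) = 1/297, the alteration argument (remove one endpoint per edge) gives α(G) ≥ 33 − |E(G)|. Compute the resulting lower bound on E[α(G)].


E[|E(G)|] = C(33, 2)·p = 528 · (1/297) = 16/9.
E[α(G)] ≥ n − E[|E(G)|] = 33 − 16/9 = 281/9.
Numerically: ≈ 31.2222.
(This is only a lower bound; the true E[α(G)] may be larger.)

E[α(G)] ≥ 281/9 ≈ 31.2222.


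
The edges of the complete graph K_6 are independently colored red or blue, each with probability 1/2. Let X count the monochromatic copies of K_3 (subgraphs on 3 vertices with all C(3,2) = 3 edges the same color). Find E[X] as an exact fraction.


Let X = Σ_S X_S over the C(6, 3) = 20 subsets S of size 3, where X_S = 1 if the K_3 on S is monochromatic.
For a fixed S, the K_3 on S has C(3, 2) = 3 edges. P[all 3 edges red] = (1/2)^3, and likewise for blue, so P[monochromatic] = 2·(1/2)^3 = 2^{1 − 3} = 1/4.
By linearity: E[X] = C(6, 3) · 2^{1 − 3} = 20 · 1/4 = 5.
Numerically: E[X] ≈ 5.000000.

E[X] = C(6,3)·2^(1−C(3,2)) = 5 ≈ 5.000000.


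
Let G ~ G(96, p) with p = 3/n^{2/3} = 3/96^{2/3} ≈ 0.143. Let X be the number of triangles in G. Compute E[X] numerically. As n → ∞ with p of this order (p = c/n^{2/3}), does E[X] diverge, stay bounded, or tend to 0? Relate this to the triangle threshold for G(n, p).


Number of potential triangles: C(96, 3) = 142880.
Each occurs with probability p³ ≈ (0.143)³ ≈ 2.92969e-03.
By linearity: E[X] = C(96, 3)·p³ ≈ 142880 · 2.92969e-03 ≈ 418.594.
Since α = 2/3 < 1, p = c/n^{2/3} ≫ 1/n is above the triangle threshold p ~ 1/n. Asymptotically E[X] ~ (c³/6)·n^{3(1−α)} = (3³/6)·n^{1} → ∞; triangles are abundant w.h.p.

E[X] ≈ 418.594; in regime p = Θ(1/n^{2/3}) E[X] diverges (above the triangle threshold p ~ 1/n).


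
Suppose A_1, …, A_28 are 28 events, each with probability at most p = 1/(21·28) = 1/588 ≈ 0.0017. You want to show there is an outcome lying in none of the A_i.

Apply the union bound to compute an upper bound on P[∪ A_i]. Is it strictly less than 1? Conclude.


Union bound: P[∪_{i=1}^{28} A_i] ≤ Σ_i P[A_i] ≤ 28·p = 28·(1/588) = 1/21.
Numerically: 1/21 ≈ 0.0476.
Is 1/21 < 1? YES.
Since P[∪ A_i] ≤ 1/21 < 1, the complement has P[∩ A_i^c] ≥ 1 − 1/21 = 20/21 > 0, so some outcome avoids every A_i.

28·p = 1/21 ≈ 0.0476; existence CERTIFIED by the union bound.


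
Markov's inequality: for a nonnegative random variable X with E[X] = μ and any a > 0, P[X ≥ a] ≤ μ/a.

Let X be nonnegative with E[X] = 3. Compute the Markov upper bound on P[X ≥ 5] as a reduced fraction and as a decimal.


μ = E[X] = 3, a = 5.
Markov: P[X ≥ 5] ≤ μ/a = (3)/5 = 3/5.
Numerically: ≈ 0.60000.
(Since a = 5 > μ = 3.00000, the bound 3/5 is < 1 and informative.)

P[X ≥ 5] ≤ 3/5 ≈ 0.60000.


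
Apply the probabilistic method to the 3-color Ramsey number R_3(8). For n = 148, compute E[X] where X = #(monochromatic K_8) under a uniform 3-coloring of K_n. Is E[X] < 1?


E[X] = C(148, 8) · 3^{1 − 28} = 4709614623714 · 3^{−27} = 4709614623714/7625597484987.
As a reduced fraction: E[X] = 523290513746/847288609443 ≈ 0.6176.
Is E[X] < 1? YES.
Since E[X] < 1, there exists a 3-coloring of K_{148} with no monochromatic K_8; hence R_3(8) > 148.

E[X] = 523290513746/847288609443 ≈ 0.6176; E[X] < 1, so R_3(8) > 148.


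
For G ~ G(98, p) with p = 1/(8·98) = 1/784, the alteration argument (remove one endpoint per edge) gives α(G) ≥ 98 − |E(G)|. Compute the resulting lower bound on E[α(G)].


E[|E(G)|] = C(98, 2)·p = 4753 · (1/784) = 97/16.
E[α(G)] ≥ n − E[|E(G)|] = 98 − 97/16 = 1471/16.
Numerically: ≈ 91.9375.
(This is only a lower bound; the true E[α(G)] may be larger.)

E[α(G)] ≥ 1471/16 ≈ 91.9375.


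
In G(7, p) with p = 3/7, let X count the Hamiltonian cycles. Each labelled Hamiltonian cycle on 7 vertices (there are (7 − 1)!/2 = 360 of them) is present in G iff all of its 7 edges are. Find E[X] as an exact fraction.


K_7 has (7 − 1)!/2 = 360 labelled Hamiltonian cycles.
For each such Hamiltonian cycle H, let X_H = 1 if all 7 edges of H are present in G. Then P[X_H = 1] = p^{7} = (3/7)^{7} = 2187/823543.
By linearity: E[X] = Σ_H E[X_H] = 360 · p^{7} = 360 · 2187/823543 = 787320/823543.
Numerically: E[X] ≈ 0.956.

E[X] = 360 · (3/7)^{7} = 787320/823543 ≈ 0.956.


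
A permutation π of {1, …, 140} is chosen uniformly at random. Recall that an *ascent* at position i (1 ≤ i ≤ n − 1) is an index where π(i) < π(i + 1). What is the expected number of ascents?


Write X = Σ X_I over i = 1, …, 139, with X_I the indicator of one ascent.
There are 139 indicators.
For each fixed i, the pair (π(i), π(i+1)) is a uniformly random ordered pair of distinct values from {1, …, 140}; by symmetry P[π(i) < π(i+1)] = 1/2.
By linearity: E[X] = 139 · (1/2) = (140 − 1) · (1/2) = 139/2 ≈ 69.5000.

E[X] = 139/2 = 69.5000.


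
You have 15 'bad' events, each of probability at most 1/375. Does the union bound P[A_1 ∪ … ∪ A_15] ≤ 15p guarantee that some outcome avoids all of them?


Union bound: P[∪_{i=1}^{15} A_i] ≤ Σ_i P[A_i] ≤ 15·p = 15·(1/375) = 1/25.
Numerically: 1/25 ≈ 0.0400.
Is 1/25 < 1? YES.
Since P[∪ A_i] ≤ 1/25 < 1, the complement has P[∩ A_i^c] ≥ 1 − 1/25 = 24/25 > 0, so some outcome avoids every A_i.

15·p = 1/25 ≈ 0.0400; existence CERTIFIED by the union bound.


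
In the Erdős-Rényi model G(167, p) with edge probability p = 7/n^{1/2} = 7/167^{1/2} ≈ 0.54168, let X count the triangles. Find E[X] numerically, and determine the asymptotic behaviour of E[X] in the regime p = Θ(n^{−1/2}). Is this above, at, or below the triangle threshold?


Number of potential triangles: C(167, 3) = 762355.
Each occurs with probability p³ ≈ (0.54168)³ ≈ 1.5893495e-01.
By linearity: E[X] = C(167, 3)·p³ ≈ 762355 · 1.5893495e-01 ≈ 121164.85484.
Since α = 1/2 < 1, p = c/n^{1/2} ≫ 1/n is above the triangle threshold p ~ 1/n. Asymptotically E[X] ~ (c³/6)·n^{3(1−α)} = (7³/6)·n^{1.5} → ∞; triangles are abundant w.h.p.

E[X] ≈ 121164.85484; in regime p = Θ(1/n^{1/2}) E[X] diverges (above the triangle threshold p ~ 1/n).


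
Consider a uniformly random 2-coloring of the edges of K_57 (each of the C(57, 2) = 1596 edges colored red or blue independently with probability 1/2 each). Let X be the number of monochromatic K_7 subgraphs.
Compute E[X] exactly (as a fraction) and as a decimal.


Let X = Σ_S X_S over the C(57, 7) = 264385836 subsets S of size 7, where X_S = 1 if the K_7 on S is monochromatic.
For a fixed S, the K_7 on S has C(7, 2) = 21 edges. P[all 21 edges red] = (1/2)^21, and likewise for blue, so P[monochromatic] = 2·(1/2)^21 = 2^{1 − 21} = 1/1048576.
Summing: E[X] = C(57, 7) · 2^{1 − 21} = 264385836 · 1/1048576 = 66096459/262144.
Numerically: E[X] ≈ 252.13798.

E[X] = C(57,7)·2^(1−C(7,2)) = 66096459/262144 ≈ 252.13798.


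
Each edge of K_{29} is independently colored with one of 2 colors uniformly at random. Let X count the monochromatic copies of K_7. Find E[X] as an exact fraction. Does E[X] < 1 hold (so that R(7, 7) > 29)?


E[X] = C(29, 7) · 2^{1 − 21} = 1560780 · 2^{−20} = 1560780/1048576.
As a reduced fraction: E[X] = 390195/262144 ≈ 1.4884758.
Is E[X] < 1? NO.
Since E[X] ≥ 1, the first-moment bound is inconclusive at n = 29; it does NOT by itself certify R(7, 7) > 29.

E[X] = 390195/262144 ≈ 1.4884758; E[X] ≥ 1; first-moment method inconclusive here.


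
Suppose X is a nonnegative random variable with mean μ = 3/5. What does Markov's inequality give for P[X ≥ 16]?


μ = E[X] = 3/5, a = 16.
Markov: P[X ≥ 16] ≤ μ/a = (3/5)/16 = 3/80.
Numerically: ≈ 0.0375.
(Since a = 16 > μ = 0.6000, the bound 3/80 is < 1 and informative.)

P[X ≥ 16] ≤ 3/80 ≈ 0.0375.


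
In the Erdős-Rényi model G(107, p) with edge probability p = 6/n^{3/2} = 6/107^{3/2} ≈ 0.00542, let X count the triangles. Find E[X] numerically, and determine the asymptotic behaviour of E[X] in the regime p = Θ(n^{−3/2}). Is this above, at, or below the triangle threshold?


Number of potential triangles: C(107, 3) = 198485.
Each occurs with probability p³ ≈ (0.00542)³ ≈ 1.59304e-07.
By linearity: E[X] = C(107, 3)·p³ ≈ 198485 · 1.59304e-07 ≈ 0.032.
Since α = 3/2 > 1, p = c/n^{3/2} = o(1/n) is below the triangle threshold p ~ 1/n. Asymptotically E[X] ~ (c³/6)·n^{3(1−α)} = (6³/6)·n^{-1.5} → 0, so by Markov's inequality G has no triangles w.h.p.

E[X] ≈ 0.032; in regime p = Θ(1/n^{3/2}) E[X] tends to 0 (below the triangle threshold p ~ 1/n).


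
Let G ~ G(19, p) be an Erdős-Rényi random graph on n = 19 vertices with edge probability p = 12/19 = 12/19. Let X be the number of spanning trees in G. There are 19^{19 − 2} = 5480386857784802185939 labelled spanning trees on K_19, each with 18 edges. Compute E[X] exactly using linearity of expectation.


K_19 has 19^{19 − 2} = 5480386857784802185939 labelled spanning trees.
For each such spanning tree H, let X_H = 1 if all 18 edges of H are present in G. Then P[X_H = 1] = p^{18} = (12/19)^{18} = 26623333280885243904/104127350297911241532841.
Summing the indicators: E[X] = Σ_H E[X_H] = 5480386857784802185939 · p^{18} = 5480386857784802185939 · 26623333280885243904/104127350297911241532841 = 26623333280885243904/19.
Numerically: E[X] ≈ 1.40123e+18.

E[X] = 5480386857784802185939 · (12/19)^{18} = 26623333280885243904/19 ≈ 1.40123e+18.


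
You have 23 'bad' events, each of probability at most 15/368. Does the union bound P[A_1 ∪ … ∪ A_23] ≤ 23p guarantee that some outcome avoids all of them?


Union bound: P[∪_{i=1}^{23} A_i] ≤ Σ_i P[A_i] ≤ 23·p = 23·(15/368) = 15/16.
Numerically: 15/16 ≈ 0.938.
Is 15/16 < 1? YES.
Since P[∪ A_i] ≤ 15/16 < 1, the complement has P[∩ A_i^c] ≥ 1 − 15/16 = 1/16 > 0, so some outcome avoids every A_i.

23·p = 15/16 ≈ 0.938; existence CERTIFIED by the union bound.


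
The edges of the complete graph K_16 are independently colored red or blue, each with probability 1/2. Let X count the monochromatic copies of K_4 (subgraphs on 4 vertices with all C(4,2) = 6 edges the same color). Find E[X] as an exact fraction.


Let X = Σ_S X_S over the C(16, 4) = 1820 subsets S of size 4, where X_S = 1 if the K_4 on S is monochromatic.
For a fixed S, the K_4 on S has C(4, 2) = 6 edges. P[all 6 edges red] = (1/2)^6, and likewise for blue, so P[monochromatic] = 2·(1/2)^6 = 2^{1 − 6} = 1/32.
By linearity: E[X] = C(16, 4) · 2^{1 − 6} = 1820 · 1/32 = 455/8.
Numerically: E[X] ≈ 56.87500.

E[X] = C(16,4)·2^(1−C(4,2)) = 455/8 ≈ 56.87500.


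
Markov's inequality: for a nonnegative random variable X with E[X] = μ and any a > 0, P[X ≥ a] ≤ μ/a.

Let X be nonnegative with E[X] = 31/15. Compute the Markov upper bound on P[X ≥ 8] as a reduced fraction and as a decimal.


μ = E[X] = 31/15, a = 8.
Markov: P[X ≥ 8] ≤ μ/a = (31/15)/8 = 31/120.
Numerically: ≈ 0.258333.
(Since a = 8 > μ = 2.066667, the bound 31/120 is < 1 and informative.)

P[X ≥ 8] ≤ 31/120 ≈ 0.258333.


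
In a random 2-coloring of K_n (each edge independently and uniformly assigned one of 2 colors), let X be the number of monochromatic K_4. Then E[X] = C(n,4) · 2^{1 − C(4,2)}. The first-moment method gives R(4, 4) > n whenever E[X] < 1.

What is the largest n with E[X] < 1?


We need C(n, 4) · 2^{1 − 6} < 1, i.e. C(n, 4) < 2^{6 − 1} = 32.
Check values of n near the boundary:
  n = 4: C(4, 4) = 1; 1 < 32? YES
  n = 5: C(5, 4) = 5; 5 < 32? YES
  n = 6: C(6, 4) = 15; 15 < 32? YES
  n = 7: C(7, 4) = 35; 35 < 32? NO
  n = 8: C(8, 4) = 70; 70 < 32? NO
  n = 9: C(9, 4) = 126; 126 < 32? NO
The largest n with C(n, 4) < 32 is n = 6 (where E[X] = 15/32 ≈ 0.468750). Hence R(4, 4) > 6, i.e. R(4, 4) ≥ 7.

Largest n = 6; hence R(4, 4) > 6.


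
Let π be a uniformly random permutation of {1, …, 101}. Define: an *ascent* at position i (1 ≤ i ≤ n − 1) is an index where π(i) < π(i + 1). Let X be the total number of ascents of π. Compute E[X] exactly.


Write X = Σ X_I over i = 1, …, 100, with X_I the indicator of one ascent.
There are 100 indicators.
For each fixed i, the pair (π(i), π(i+1)) is a uniformly random ordered pair of distinct values from {1, …, 101}; by symmetry P[π(i) < π(i+1)] = 1/2.
By linearity: E[X] = 100 · (1/2) = (101 − 1) · (1/2) = 50 ≈ 50.000.

E[X] = 50 = 50.000.


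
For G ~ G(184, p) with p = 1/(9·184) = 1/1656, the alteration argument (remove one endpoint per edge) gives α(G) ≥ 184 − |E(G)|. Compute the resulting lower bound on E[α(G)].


E[|E(G)|] = C(184, 2)·p = 16836 · (1/1656) = 61/6.
E[α(G)] ≥ n − E[|E(G)|] = 184 − 61/6 = 1043/6.
Numerically: ≈ 173.8333.
(This is only a lower bound; the true E[α(G)] may be larger.)

E[α(G)] ≥ 1043/6 ≈ 173.8333.


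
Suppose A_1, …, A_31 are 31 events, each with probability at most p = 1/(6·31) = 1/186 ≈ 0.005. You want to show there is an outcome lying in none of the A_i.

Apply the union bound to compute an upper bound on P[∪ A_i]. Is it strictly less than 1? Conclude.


Union bound: P[∪_{i=1}^{31} A_i] ≤ Σ_i P[A_i] ≤ 31·p = 31·(1/186) = 1/6.
Numerically: 1/6 ≈ 0.167.
Is 1/6 < 1? YES.
Since P[∪ A_i] ≤ 1/6 < 1, the complement has P[∩ A_i^c] ≥ 1 − 1/6 = 5/6 > 0, so some outcome avoids every A_i.

31·p = 1/6 ≈ 0.167; existence CERTIFIED by the union bound.


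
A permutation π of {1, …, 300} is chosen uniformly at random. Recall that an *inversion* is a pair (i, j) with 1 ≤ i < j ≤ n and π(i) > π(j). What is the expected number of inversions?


Write X = Σ X_I over the C(300, 2) = 44850 pairs i < j, with X_I the indicator of one inversion.
There are 44850 indicators.
For each fixed pair i < j, the values π(i) and π(j) are two distinct elements of {1, …, 300} in uniformly random order; by symmetry P[π(i) > π(j)] = 1/2.
By linearity: E[X] = 44850 · (1/2) = C(300, 2) · (1/2) = 44850/2 = 22425 ≈ 22425.000000.

E[X] = 22425 = 22425.000000.


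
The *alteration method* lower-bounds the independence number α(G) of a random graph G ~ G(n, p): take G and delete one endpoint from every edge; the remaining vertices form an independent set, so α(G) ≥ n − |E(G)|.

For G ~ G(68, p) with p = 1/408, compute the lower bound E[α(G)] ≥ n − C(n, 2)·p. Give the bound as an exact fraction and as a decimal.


E[|E(G)|] = C(68, 2)·p = 2278 · (1/408) = 67/12.
E[α(G)] ≥ n − E[|E(G)|] = 68 − 67/12 = 749/12.
Numerically: ≈ 62.4167.
(This is only a lower bound; the true E[α(G)] may be larger.)

E[α(G)] ≥ 749/12 ≈ 62.4167.


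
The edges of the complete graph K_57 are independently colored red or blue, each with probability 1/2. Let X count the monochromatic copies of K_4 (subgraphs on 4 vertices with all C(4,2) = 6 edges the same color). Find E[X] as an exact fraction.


Let X = Σ_S X_S over the C(57, 4) = 395010 subsets S of size 4, where X_S = 1 if the K_4 on S is monochromatic.
For a fixed S, the K_4 on S has C(4, 2) = 6 edges. P[all 6 edges red] = (1/2)^6, and likewise for blue, so P[monochromatic] = 2·(1/2)^6 = 2^{1 − 6} = 1/32.
By linearity: E[X] = C(57, 4) · 2^{1 − 6} = 395010 · 1/32 = 197505/16.
Numerically: E[X] ≈ 12344.06250.

E[X] = C(57,4)·2^(1−C(4,2)) = 197505/16 ≈ 12344.06250.


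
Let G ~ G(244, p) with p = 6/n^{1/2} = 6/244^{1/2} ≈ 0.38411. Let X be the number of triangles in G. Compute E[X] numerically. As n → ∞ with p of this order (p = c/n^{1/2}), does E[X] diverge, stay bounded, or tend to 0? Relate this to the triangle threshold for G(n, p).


Number of potential triangles: C(244, 3) = 2391444.
Each occurs with probability p³ ≈ (0.38411)³ ≈ 5.6672062e-02.
By linearity: E[X] = C(244, 3)·p³ ≈ 2391444 · 5.6672062e-02 ≈ 135528.06170.
Since α = 1/2 < 1, p = c/n^{1/2} ≫ 1/n is above the triangle threshold p ~ 1/n. Asymptotically E[X] ~ (c³/6)·n^{3(1−α)} = (6³/6)·n^{1.5} → ∞; triangles are abundant w.h.p.

E[X] ≈ 135528.06170; in regime p = Θ(1/n^{1/2}) E[X] diverges (above the triangle threshold p ~ 1/n).


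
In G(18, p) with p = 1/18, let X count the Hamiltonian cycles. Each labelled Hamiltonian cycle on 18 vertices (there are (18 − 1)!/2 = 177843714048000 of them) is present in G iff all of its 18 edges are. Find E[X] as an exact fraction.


K_18 has (18 − 1)!/2 = 177843714048000 labelled Hamiltonian cycles.
For each such Hamiltonian cycle H, let X_H = 1 if all 18 edges of H are present in G. Then P[X_H = 1] = p^{18} = (1/18)^{18} = 1/39346408075296537575424.
By linearity of expectation: E[X] = Σ_H E[X_H] = 177843714048000 · p^{18} = 177843714048000 · 1/39346408075296537575424 = 14889875/3294258113514384.
Numerically: E[X] ≈ 4.52e-09.

E[X] = 177843714048000 · (1/18)^{18} = 14889875/3294258113514384 ≈ 4.52e-09.


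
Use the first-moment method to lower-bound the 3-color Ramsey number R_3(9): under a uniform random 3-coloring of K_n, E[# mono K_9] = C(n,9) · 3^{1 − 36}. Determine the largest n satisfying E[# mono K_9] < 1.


We need C(n, 9) · 3^{1 − 36} < 1, i.e. C(n, 9) < 3^{36 − 1} = 50031545098999707.
Check values of n near the boundary:
  n = 300: C(300, 9) = 48052241692154700; 48052241692154700 < 50031545098999707? YES
  n = 301: C(301, 9) = 49533303936090975; 49533303936090975 < 50031545098999707? YES
  n = 302: C(302, 9) = 51054804739588650; 51054804739588650 < 50031545098999707? NO
The largest n with C(n, 9) < 50031545098999707 is n = 301 (where E[X] = 16511101312030325/16677181699666569 ≈ 0.9900415). Hence R_3(9) > 301, i.e. R_3(9) ≥ 302.

Largest n = 301; hence R_3(9) > 301.


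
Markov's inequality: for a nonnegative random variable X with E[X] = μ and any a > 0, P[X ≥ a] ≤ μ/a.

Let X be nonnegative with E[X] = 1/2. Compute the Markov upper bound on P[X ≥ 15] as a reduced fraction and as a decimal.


μ = E[X] = 1/2, a = 15.
Markov: P[X ≥ 15] ≤ μ/a = (1/2)/15 = 1/30.
Numerically: ≈ 0.03333.
(Since a = 15 > μ = 0.50000, the bound 1/30 is < 1 and informative.)

P[X ≥ 15] ≤ 1/30 ≈ 0.03333.


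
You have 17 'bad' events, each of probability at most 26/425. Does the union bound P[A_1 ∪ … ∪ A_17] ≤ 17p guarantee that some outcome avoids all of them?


Union bound: P[∪_{i=1}^{17} A_i] ≤ Σ_i P[A_i] ≤ 17·p = 17·(26/425) = 26/25.
Numerically: 26/25 ≈ 1.0400000.
Is 26/25 < 1? NO.
Since the bound 26/25 is ≥ 1, the union bound is uninformative here; it does NOT by itself certify existence.

17·p = 26/25 ≈ 1.0400000; existence NOT certified by the union bound.


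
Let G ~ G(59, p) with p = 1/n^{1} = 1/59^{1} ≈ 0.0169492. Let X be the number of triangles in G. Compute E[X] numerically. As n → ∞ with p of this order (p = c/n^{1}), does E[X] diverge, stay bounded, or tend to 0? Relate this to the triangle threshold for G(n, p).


Number of potential triangles: C(59, 3) = 32509.
Each occurs with probability p³ ≈ (0.0169492)³ ≈ 4.86904698e-06.
By linearity: E[X] = C(59, 3)·p³ ≈ 32509 · 4.86904698e-06 ≈ 0.158288.
Here α = 1, so p = 1/n is exactly at the triangle threshold p ~ 1/n. Asymptotically E[X] → c³/6 = 1³/6 = 1/6 ≈ 0.166667, a bounded constant. In this regime the triangle count is asymptotically Poisson(c³/6).

E[X] ≈ 0.158288; in regime p = Θ(1/n^{1}) E[X] stays bounded (at the triangle threshold p ~ 1/n).


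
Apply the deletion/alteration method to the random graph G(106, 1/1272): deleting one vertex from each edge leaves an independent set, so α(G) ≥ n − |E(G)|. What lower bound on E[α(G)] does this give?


E[|E(G)|] = C(106, 2)·p = 5565 · (1/1272) = 35/8.
E[α(G)] ≥ n − E[|E(G)|] = 106 − 35/8 = 813/8.
Numerically: ≈ 101.62500.
(This is only a lower bound; the true E[α(G)] may be larger.)

E[α(G)] ≥ 813/8 ≈ 101.62500.


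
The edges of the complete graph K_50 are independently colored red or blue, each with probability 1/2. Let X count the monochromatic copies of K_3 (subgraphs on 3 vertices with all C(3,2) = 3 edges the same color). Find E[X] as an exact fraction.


Let X = Σ_S X_S over the C(50, 3) = 19600 subsets S of size 3, where X_S = 1 if the K_3 on S is monochromatic.
For a fixed S, the K_3 on S has C(3, 2) = 3 edges. P[all 3 edges red] = (1/2)^3, and likewise for blue, so P[monochromatic] = 2·(1/2)^3 = 2^{1 − 3} = 1/4.
By linearity of expectation: E[X] = C(50, 3) · 2^{1 − 3} = 19600 · 1/4 = 4900.
Numerically: E[X] ≈ 4900.000.

E[X] = C(50,3)·2^(1−C(3,2)) = 4900 ≈ 4900.000.


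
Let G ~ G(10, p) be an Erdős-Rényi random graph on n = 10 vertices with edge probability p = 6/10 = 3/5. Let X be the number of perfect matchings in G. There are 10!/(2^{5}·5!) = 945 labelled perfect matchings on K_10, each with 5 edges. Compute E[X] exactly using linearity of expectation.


K_10 has 10!/(2^{5}·5!) = 945 labelled perfect matchings.
For each such perfect matching H, let X_H = 1 if all 5 edges of H are present in G. Then P[X_H = 1] = p^{5} = (3/5)^{5} = 243/3125.
By linearity of expectation: E[X] = Σ_H E[X_H] = 945 · p^{5} = 945 · 243/3125 = 45927/625.
Numerically: E[X] ≈ 73.5.

E[X] = 945 · (3/5)^{5} = 45927/625 ≈ 73.5.


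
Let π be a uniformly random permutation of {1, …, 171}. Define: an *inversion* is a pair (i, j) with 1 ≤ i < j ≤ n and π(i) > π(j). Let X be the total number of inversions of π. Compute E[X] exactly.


Write X = Σ X_I over the C(171, 2) = 14535 pairs i < j, with X_I the indicator of one inversion.
There are 14535 indicators.
For each fixed pair i < j, the values π(i) and π(j) are two distinct elements of {1, …, 171} in uniformly random order; by symmetry P[π(i) > π(j)] = 1/2.
By linearity: E[X] = 14535 · (1/2) = C(171, 2) · (1/2) = 14535/2 = 14535/2 ≈ 7267.5000.

E[X] = 14535/2 = 7267.5000.


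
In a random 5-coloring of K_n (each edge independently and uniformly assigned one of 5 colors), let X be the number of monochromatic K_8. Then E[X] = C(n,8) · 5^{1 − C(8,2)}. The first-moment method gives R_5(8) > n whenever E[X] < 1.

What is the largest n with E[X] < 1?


We need C(n, 8) · 5^{1 − 28} < 1, i.e. C(n, 8) < 5^{28 − 1} = 7450580596923828125.
Check values of n near the boundary:
  n = 859: C(859, 8) = 7115855595170747139; 7115855595170747139 < 7450580596923828125? YES
  n = 860: C(860, 8) = 7182671140665308145; 7182671140665308145 < 7450580596923828125? YES
  n = 861: C(861, 8) = 7250034996615275865; 7250034996615275865 < 7450580596923828125? YES
  n = 862: C(862, 8) = 7317951015318931845; 7317951015318931845 < 7450580596923828125? YES
  n = 863: C(863, 8) = 7386423071602617757; 7386423071602617757 < 7450580596923828125? YES
  n = 864: C(864, 8) = 7455455062926006708; 7455455062926006708 < 7450580596923828125? NO
The largest n with C(n, 8) < 7450580596923828125 is n = 863 (where E[X] = 7386423071602617757/7450580596923828125 ≈ 0.991). Hence R_5(8) > 863, i.e. R_5(8) ≥ 864.

Largest n = 863; hence R_5(8) > 863.


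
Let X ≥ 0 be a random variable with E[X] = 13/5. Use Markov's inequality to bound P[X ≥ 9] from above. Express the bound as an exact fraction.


μ = E[X] = 13/5, a = 9.
Markov: P[X ≥ 9] ≤ μ/a = (13/5)/9 = 13/45.
Numerically: ≈ 0.289.
(Since a = 9 > μ = 2.600, the bound 13/45 is < 1 and informative.)

P[X ≥ 9] ≤ 13/45 ≈ 0.289.


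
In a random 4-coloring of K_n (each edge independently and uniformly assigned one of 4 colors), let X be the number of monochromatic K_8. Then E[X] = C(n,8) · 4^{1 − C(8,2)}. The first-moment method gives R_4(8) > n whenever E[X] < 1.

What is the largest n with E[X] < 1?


We need C(n, 8) · 4^{1 − 28} < 1, i.e. C(n, 8) < 4^{28 − 1} = 18014398509481984.
Check values of n near the boundary:
  n = 404: C(404, 8) = 16415071523485570; 16415071523485570 < 18014398509481984? YES
  n = 405: C(405, 8) = 16745853821188050; 16745853821188050 < 18014398509481984? YES
  n = 406: C(406, 8) = 17082453897995850; 17082453897995850 < 18014398509481984? YES
  n = 407: C(407, 8) = 17424959239309050; 17424959239309050 < 18014398509481984? YES
  n = 408: C(408, 8) = 17773458424095231; 17773458424095231 < 18014398509481984? YES
  n = 409: C(409, 8) = 18128041135797879; 18128041135797879 < 18014398509481984? NO
  n = 410: C(410, 8) = 18488798173326195; 18488798173326195 < 18014398509481984? NO
  n = 411: C(411, 8) = 18855821462126715; 18855821462126715 < 18014398509481984? NO
The largest n with C(n, 8) < 18014398509481984 is n = 408 (where E[X] = 17773458424095231/18014398509481984 ≈ 0.986625). Hence R_4(8) > 408, i.e. R_4(8) ≥ 409.

Largest n = 408; hence R_4(8) > 408.
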